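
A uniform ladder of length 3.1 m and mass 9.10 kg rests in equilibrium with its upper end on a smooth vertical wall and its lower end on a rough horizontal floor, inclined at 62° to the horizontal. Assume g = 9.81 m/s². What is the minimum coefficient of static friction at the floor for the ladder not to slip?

ΣF_y = 0: N_floor = 9.10×9.81 = 89.271 N.
Torques about the foot: N_wall · 3.1 sin 62° = 9.10×9.81×1.55 cos 62° → N_wall = 23.733 N.
ΣF_x = 0: f_floor = N_wall = 23.733 N.
μ_min = f_floor / N_floor = 23.733 / 89.271 = 0.2659.

μ_min ≈ 0.266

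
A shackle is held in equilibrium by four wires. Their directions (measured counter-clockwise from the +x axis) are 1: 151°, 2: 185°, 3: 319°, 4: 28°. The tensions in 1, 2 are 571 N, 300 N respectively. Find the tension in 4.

Resolve: ΣF_x = 571 cos 151° + 300 cos 185° + T_3 cos 319° + T_4 cos 28° = 0.
        ΣF_y = 571 sin 151° + 300 sin 185° + T_3 sin 319° + T_4 sin 28° = 0.
The known terms sum to (-798.3, 250.7) N, so 0.7547 T_3 + 0.8829 T_4 = 798.3 and -0.6561 T_3 + 0.4695 T_4 = -250.7.
Solving simultaneously: T_3 = 638.5 N, T_4 = 358.3 N.

T_4 ≈ 358 N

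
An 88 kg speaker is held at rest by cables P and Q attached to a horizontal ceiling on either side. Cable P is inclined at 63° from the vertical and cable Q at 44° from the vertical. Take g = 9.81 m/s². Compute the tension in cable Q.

T_Q ≈ 804 N

Angles from the horizontal: cable P is 90° − 63° = 27°, cable Q is 90° − 44° = 46°.
Weight W = 88 × 9.81 = 863.3 N acts straight down.
Horizontal: T_P cos 27° = T_Q cos 46°  →  T_P = 0.7796 T_Q.
Vertical: T_P sin 27° + T_Q sin 46° = 863.3.
Substituting the horizontal relation into the vertical equation gives 1.073 T_Q = 863.3, so T_Q = 804.3 N.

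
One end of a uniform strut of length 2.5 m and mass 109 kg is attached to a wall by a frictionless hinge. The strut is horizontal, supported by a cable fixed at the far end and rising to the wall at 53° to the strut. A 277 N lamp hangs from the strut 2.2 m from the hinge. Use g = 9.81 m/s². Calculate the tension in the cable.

Take torques about the hinge: T sin 53° · 2.5 = 109×9.81×1.25 + 277×2.2 = 1946 N·m.
So T = 1946 / (0.7986 × 2.5) = 974.67 N.

T ≈ 975 N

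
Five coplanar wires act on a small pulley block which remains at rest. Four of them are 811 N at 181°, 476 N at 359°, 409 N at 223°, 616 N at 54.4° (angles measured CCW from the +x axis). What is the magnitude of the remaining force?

F ≈ 340 N

Sum the known components: ΣF_x = -275.5 N, ΣF_y = 199.5 N.
For equilibrium the remaining force must supply (−ΣF_x, −ΣF_y) = (275.5, -199.5) N.
Magnitude = √((275.5)² + (-199.5)²) = 340.1 N; direction = atan2(-199.5, 275.5) = 324.1°.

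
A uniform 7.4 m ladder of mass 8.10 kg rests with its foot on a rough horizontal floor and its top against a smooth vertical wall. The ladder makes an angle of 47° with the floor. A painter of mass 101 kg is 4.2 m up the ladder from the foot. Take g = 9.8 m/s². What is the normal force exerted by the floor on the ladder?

ΣF_y = 0: N_floor = 8.10×9.8 + 101×9.8 = 1069.2 N.

N_floor ≈ 1070 N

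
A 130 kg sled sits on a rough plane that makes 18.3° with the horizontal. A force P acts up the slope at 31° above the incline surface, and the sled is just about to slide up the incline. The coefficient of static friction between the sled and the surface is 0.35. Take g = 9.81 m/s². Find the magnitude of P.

On the verge of sliding up the incline, friction equals μN and acts down the slope.
Perpendicular: N + P sin 31° = W cos 18.3° = 1211 N.
Along incline: P cos 31° = W sin 18.3° + μN  with W sin 18.3° = 400.4 N.
Solving the pair for P and N: P = 794.5 N, N = 801.6 N (and f = μN = 280.6 N).

P ≈ 794 N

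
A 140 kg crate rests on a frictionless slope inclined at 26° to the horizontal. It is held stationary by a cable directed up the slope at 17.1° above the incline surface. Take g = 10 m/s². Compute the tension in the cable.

Take axes along and perpendicular to the incline. Weight components: W sin 26° = 613.7 N down-slope, W cos 26° = 1258 N into the surface.
Along incline: T cos 17.1° = W sin 26° → T = 642.1 N.
Perpendicular: N = W cos 26° − T sin 17.1° = 1070 N.

T ≈ 642 N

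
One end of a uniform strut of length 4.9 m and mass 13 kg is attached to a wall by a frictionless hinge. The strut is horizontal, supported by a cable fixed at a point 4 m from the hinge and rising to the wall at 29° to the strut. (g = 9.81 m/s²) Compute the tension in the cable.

T ≈ 161 N

Take torques about the hinge: T sin 29° · 4 = 13×9.81×2.45 = 312.45 N·m.
So T = 312.45 / (0.4848 × 4) = 161.12 N.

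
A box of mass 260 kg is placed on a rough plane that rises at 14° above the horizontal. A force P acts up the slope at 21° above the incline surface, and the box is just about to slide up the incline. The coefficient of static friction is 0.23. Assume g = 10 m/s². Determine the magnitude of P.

On the verge of sliding up the incline, friction equals μN and acts down the slope.
Perpendicular: N + P sin 21° = W cos 14° = 2523 N.
Along incline: P cos 21° = W sin 14° + μN  with W sin 14° = 629 N.
Solving the pair for P and N: P = 1190 N, N = 2096 N (and f = μN = 482.1 N).

P ≈ 1190 N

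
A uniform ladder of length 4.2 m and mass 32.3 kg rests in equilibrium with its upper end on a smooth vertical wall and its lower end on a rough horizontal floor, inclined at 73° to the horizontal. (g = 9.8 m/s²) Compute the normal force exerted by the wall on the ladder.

N_wall ≈ 48.4 N

Torques about the foot: N_wall · 4.2 sin 73° = 32.3×9.8×2.1 cos 73° → N_wall = 48.388 N.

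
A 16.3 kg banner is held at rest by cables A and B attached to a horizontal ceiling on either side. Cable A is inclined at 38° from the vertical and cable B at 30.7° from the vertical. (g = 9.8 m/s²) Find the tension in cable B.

T_B ≈ 106 N

Angles from the horizontal: cable A is 90° − 38° = 52°, cable B is 90° − 30.7° = 59.3°.
Weight W = 16.3 × 9.8 = 159.7 N acts straight down.
Horizontal: T_A cos 52° = T_B cos 59.3°  →  T_A = 0.8293 T_B.
Vertical: T_A sin 52° + T_B sin 59.3° = 159.7.
Substituting the horizontal relation into the vertical equation gives 1.513 T_B = 159.7, so T_B = 105.6 N.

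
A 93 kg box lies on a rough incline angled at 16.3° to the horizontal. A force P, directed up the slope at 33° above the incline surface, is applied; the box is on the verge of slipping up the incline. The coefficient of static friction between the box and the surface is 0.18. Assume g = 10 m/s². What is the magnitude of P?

On the verge of sliding up the incline, friction equals μN and acts down the slope.
Perpendicular: N + P sin 33° = W cos 16.3° = 892.6 N.
Along incline: P cos 33° = W sin 16.3° + μN  with W sin 16.3° = 261 N.
Solving the pair for P and N: P = 450.2 N, N = 647.4 N (and f = μN = 116.5 N).

P ≈ 450 N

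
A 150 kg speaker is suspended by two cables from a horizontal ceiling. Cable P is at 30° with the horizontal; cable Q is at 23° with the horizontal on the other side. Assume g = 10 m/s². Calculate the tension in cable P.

T_P ≈ 1730 N

Weight W = 150 × 10 = 1500 N acts straight down.
Horizontal: T_P cos 30° = T_Q cos 23°  →  T_Q = 0.9408 T_P.
Vertical: T_P sin 30° + T_Q sin 23° = 1500.
Substituting the horizontal relation into the vertical equation gives 0.8676 T_P = 1500, so T_P = 1729 N.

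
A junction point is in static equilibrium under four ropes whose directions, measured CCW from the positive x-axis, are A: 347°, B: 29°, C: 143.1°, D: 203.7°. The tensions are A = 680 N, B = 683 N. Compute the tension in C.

T_C ≈ 394 N

Resolve: ΣF_x = 680 cos 347° + 683 cos 29° + T_C cos 143.1° + T_D cos 203.7° = 0.
        ΣF_y = 680 sin 347° + 683 sin 29° + T_C sin 143.1° + T_D sin 203.7° = 0.
The known terms sum to (1260, 178.2) N, so -0.7997 T_C − 0.9157 T_D = -1260 and 0.6004 T_C − 0.4019 T_D = -178.2.
Solving simultaneously: T_C = 394 N, T_D = 1032 N.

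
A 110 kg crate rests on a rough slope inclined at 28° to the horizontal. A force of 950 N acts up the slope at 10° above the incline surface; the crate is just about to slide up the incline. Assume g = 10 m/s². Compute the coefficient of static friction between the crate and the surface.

On the verge of sliding up the incline, friction is at its maximum μN and acts down the slope.
Perpendicular to incline: N = W cos 28° − P sin 10° = 971.2 − 165 = 806.3 N.
Along incline: P cos 10° − μN = W sin 28° → μ = −(W sin 28° − P cos 10°) / N = 0.5199.

μ ≈ 0.520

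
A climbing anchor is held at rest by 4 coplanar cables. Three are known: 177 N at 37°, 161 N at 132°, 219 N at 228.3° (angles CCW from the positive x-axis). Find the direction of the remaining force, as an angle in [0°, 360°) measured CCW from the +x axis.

Sum the known components: ΣF_x = -112.1 N, ΣF_y = 62.65 N.
For equilibrium the remaining force must supply (−ΣF_x, −ΣF_y) = (112.1, -62.65) N.
Magnitude = √((112.1)² + (-62.65)²) = 128.4 N; direction = atan2(-62.65, 112.1) = 330.8°.

θ ≈ 331°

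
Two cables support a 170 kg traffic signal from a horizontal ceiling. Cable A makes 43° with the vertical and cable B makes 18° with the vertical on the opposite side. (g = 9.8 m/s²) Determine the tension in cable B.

Angles from the horizontal: cable A is 90° − 43° = 47°, cable B is 90° − 18° = 72°.
Weight W = 170 × 9.8 = 1666 N acts straight down.
Horizontal: T_A cos 47° = T_B cos 72°  →  T_A = 0.4531 T_B.
Vertical: T_A sin 47° + T_B sin 72° = 1666.
Substituting the horizontal relation into the vertical equation gives 1.282 T_B = 1666, so T_B = 1299 N.

T_B ≈ 1300 N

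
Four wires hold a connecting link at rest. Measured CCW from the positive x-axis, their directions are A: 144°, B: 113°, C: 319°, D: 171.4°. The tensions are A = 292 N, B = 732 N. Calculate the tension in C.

T_C ≈ 1410 N

Resolve: ΣF_x = 292 cos 144° + 732 cos 113° + T_C cos 319° + T_D cos 171.4° = 0.
        ΣF_y = 292 sin 144° + 732 sin 113° + T_C sin 319° + T_D sin 171.4° = 0.
The known terms sum to (-522.2, 845.4) N, so 0.7547 T_C − 0.9888 T_D = 522.2 and -0.6561 T_C + 0.1495 T_D = -845.4.
Solving simultaneously: T_C = 1414 N, T_D = 551.4 N.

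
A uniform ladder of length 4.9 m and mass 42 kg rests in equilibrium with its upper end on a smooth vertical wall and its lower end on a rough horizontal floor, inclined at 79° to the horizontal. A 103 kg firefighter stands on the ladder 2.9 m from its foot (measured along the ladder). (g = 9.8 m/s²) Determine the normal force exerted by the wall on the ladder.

N_wall ≈ 156 N

Torques about the foot: N_wall · 4.9 sin 79° = 42×9.8×2.45 cos 79° + 103×9.8×2.9 cos 79° → N_wall = 156.13 N.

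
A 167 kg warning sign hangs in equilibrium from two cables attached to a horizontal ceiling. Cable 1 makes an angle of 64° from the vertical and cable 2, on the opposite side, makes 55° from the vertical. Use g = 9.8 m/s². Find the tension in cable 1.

Angles from the horizontal: cable 1 is 90° − 64° = 26°, cable 2 is 90° − 55° = 35°.
Weight W = 167 × 9.8 = 1637 N acts straight down.
Horizontal: T_1 cos 26° = T_2 cos 35°  →  T_2 = 1.097 T_1.
Vertical: T_1 sin 26° + T_2 sin 35° = 1637.
Substituting the horizontal relation into the vertical equation gives 1.068 T_1 = 1637, so T_1 = 1533 N.

T_1 ≈ 1530 N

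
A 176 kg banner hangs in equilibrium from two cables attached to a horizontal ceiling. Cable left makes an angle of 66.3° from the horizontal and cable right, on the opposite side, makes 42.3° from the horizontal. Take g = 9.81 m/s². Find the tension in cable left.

Weight W = 176 × 9.81 = 1727 N acts straight down.
Horizontal: T_left cos 66.3° = T_right cos 42.3°  →  T_right = 0.5434 T_left.
Vertical: T_left sin 66.3° + T_right sin 42.3° = 1727.
Substituting the horizontal relation into the vertical equation gives 1.281 T_left = 1727, so T_left = 1347 N.

T_left ≈ 1350 N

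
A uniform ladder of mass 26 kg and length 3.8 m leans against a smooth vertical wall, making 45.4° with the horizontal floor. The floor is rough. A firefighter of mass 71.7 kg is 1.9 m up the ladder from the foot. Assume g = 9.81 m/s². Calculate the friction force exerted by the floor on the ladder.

Torques about the foot: N_wall · 3.8 sin 45.4° = 26×9.81×1.9 cos 45.4° + 71.7×9.81×1.9 cos 45.4° → N_wall = 472.57 N.
ΣF_x = 0: f_floor = N_wall = 472.57 N.

f ≈ 473 N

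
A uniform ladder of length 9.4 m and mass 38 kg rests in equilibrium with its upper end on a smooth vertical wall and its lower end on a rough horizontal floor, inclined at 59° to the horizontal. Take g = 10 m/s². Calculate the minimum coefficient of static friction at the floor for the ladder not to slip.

ΣF_y = 0: N_floor = 38×10 = 380 N.
Torques about the foot: N_wall · 9.4 sin 59° = 38×10×4.7 cos 59° → N_wall = 114.16 N.
ΣF_x = 0: f_floor = N_wall = 114.16 N.
μ_min = f_floor / N_floor = 114.16 / 380 = 0.3004.

μ_min ≈ 0.300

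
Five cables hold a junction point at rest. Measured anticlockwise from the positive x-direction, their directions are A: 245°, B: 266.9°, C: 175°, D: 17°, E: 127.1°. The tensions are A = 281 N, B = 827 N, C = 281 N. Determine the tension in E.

Resolve: ΣF_x = 281 cos 245° + 827 cos 266.9° + 281 cos 175° + T_D cos 17° + T_E cos 127.1° = 0.
        ΣF_y = 281 sin 245° + 827 sin 266.9° + 281 sin 175° + T_D sin 17° + T_E sin 127.1° = 0.
The known terms sum to (-443.4, -1056) N, so 0.9563 T_D − 0.6032 T_E = 443.4 and 0.2924 T_D + 0.7976 T_E = 1056.
Solving simultaneously: T_D = 1055 N, T_E = 937.3 N.

T_E ≈ 937 N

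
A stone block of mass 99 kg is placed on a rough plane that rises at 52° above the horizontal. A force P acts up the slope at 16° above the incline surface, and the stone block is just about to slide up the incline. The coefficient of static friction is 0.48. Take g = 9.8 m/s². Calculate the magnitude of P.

P ≈ 961 N

On the verge of sliding up the incline, friction equals μN and acts down the slope.
Perpendicular: N + P sin 16° = W cos 52° = 597.3 N.
Along incline: P cos 16° = W sin 52° + μN  with W sin 52° = 764.5 N.
Solving the pair for P and N: P = 961.3 N, N = 332.3 N (and f = μN = 159.5 N).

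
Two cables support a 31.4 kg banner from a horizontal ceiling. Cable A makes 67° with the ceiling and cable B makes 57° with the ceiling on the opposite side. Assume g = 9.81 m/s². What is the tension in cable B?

Weight W = 31.4 × 9.81 = 308 N acts straight down.
Horizontal: T_A cos 67° = T_B cos 57°  →  T_A = 1.394 T_B.
Vertical: T_A sin 67° + T_B sin 57° = 308.
Substituting the horizontal relation into the vertical equation gives 2.122 T_B = 308, so T_B = 145.2 N.

T_B ≈ 145 N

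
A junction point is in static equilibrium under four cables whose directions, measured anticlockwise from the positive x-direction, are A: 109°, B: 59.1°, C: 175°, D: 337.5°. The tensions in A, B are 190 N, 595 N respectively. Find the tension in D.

Resolve: ΣF_x = 190 cos 109° + 595 cos 59.1° + T_C cos 175° + T_D cos 337.5° = 0.
        ΣF_y = 190 sin 109° + 595 sin 59.1° + T_C sin 175° + T_D sin 337.5° = 0.
The known terms sum to (243.7, 690.2) N, so -0.9962 T_C + 0.9239 T_D = -243.7 and 0.0872 T_C − 0.3827 T_D = -690.2.
Solving simultaneously: T_C = 2431 N, T_D = 2357 N.

T_D ≈ 2360 N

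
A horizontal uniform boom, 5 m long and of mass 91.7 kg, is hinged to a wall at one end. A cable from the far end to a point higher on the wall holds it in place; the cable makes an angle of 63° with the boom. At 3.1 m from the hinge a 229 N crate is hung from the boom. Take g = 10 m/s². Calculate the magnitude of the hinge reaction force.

Take torques about the hinge: T sin 63° · 5 = 91.7×10×2.5 + 229×3.1 = 3002.4 N·m.
So T = 3002.4 / (0.8910 × 5) = 673.93 N.
ΣF_x = 0: H_x = T cos 63° = 305.96 N.
ΣF_y = 0: H_y = (91.7×10 + 229) − T sin 63° = 1146 − 600.48 = 545.52 N.
|H| = √(H_x² + H_y²) = √((305.96)² + (545.52)²) = 625.46 N.

|H| ≈ 625 N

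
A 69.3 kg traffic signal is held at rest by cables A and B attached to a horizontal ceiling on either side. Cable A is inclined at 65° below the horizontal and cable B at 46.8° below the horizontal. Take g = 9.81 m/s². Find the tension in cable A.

T_A ≈ 501 N

Weight W = 69.3 × 9.81 = 679.8 N acts straight down.
Horizontal: T_A cos 65° = T_B cos 46.8°  →  T_B = 0.6174 T_A.
Vertical: T_A sin 65° + T_B sin 46.8° = 679.8.
Substituting the horizontal relation into the vertical equation gives 1.356 T_A = 679.8, so T_A = 501.2 N.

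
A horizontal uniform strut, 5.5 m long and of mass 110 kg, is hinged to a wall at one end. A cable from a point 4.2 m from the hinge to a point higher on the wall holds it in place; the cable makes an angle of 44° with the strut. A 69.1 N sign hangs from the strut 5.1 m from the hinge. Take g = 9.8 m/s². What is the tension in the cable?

Take torques about the hinge: T sin 44° · 4.2 = 110×9.8×2.75 + 69.1×5.1 = 3316.9 N·m.
So T = 3316.9 / (0.6947 × 4.2) = 1136.9 N.

T ≈ 1140 N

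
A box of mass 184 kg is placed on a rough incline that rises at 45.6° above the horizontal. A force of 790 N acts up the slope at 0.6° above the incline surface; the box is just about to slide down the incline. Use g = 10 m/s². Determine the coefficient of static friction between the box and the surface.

μ ≈ 0.410

On the verge of sliding down the incline, friction is at its maximum μN and acts up the slope.
Perpendicular to incline: N = W cos 45.6° − P sin 0.6° = 1287 − 8.273 = 1279 N.
Along incline: P cos 0.6° + μN = W sin 45.6° → μ = (W sin 45.6° − P cos 0.6°) / N = 0.4102.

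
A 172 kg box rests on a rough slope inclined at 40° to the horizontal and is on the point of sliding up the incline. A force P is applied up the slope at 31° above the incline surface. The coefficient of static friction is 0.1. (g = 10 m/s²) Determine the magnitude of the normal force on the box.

On the verge of sliding up the incline, friction equals μN and acts down the slope.
Perpendicular: N + P sin 31° = W cos 40° = 1318 N.
Along incline: P cos 31° = W sin 40° + μN  with W sin 40° = 1106 N.
Solving the pair for P and N: P = 1362 N, N = 616.3 N (and f = μN = 61.63 N).

N ≈ 616 N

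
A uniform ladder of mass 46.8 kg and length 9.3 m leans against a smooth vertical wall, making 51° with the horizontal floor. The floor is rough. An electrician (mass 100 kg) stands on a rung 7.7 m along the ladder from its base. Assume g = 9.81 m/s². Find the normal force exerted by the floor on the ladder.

ΣF_y = 0: N_floor = 46.8×9.81 + 100×9.81 = 1440.1 N.

N_floor ≈ 1440 N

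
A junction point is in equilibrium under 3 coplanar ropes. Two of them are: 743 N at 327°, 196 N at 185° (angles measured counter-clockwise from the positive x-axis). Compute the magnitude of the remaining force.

F ≈ 601 N

Sum the known components: ΣF_x = 427.9 N, ΣF_y = -421.7 N.
For equilibrium the remaining force must supply (−ΣF_x, −ΣF_y) = (-427.9, 421.7) N.
Magnitude = √((-427.9)² + (421.7)²) = 600.8 N; direction = atan2(421.7, -427.9) = 135.4°.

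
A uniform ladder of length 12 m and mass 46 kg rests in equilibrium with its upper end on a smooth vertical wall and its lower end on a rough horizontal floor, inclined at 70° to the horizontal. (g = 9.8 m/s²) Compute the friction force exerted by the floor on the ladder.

Torques about the foot: N_wall · 12 sin 70° = 46×9.8×6 cos 70° → N_wall = 82.039 N.
ΣF_x = 0: f_floor = N_wall = 82.039 N.

f ≈ 82 N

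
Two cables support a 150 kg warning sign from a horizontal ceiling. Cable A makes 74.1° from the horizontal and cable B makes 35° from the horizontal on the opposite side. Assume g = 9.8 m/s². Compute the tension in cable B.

Weight W = 150 × 9.8 = 1470 N acts straight down.
Horizontal: T_A cos 74.1° = T_B cos 35°  →  T_A = 2.99 T_B.
Vertical: T_A sin 74.1° + T_B sin 35° = 1470.
Substituting the horizontal relation into the vertical equation gives 3.449 T_B = 1470, so T_B = 426.2 N.

T_B ≈ 426 N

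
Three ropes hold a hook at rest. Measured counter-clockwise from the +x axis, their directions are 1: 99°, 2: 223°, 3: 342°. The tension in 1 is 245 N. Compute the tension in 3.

Resolve: ΣF_x = 245 cos 99° + T_2 cos 223° + T_3 cos 342° = 0.
        ΣF_y = 245 sin 99° + T_2 sin 223° + T_3 sin 342° = 0.
The known terms sum to (-38.33, 242) N, so -0.7314 T_2 + 0.9511 T_3 = 38.33 and -0.6820 T_2 − 0.3090 T_3 = -242.
Solving simultaneously: T_2 = 249.6 N, T_3 = 232.2 N.

T_3 ≈ 232 N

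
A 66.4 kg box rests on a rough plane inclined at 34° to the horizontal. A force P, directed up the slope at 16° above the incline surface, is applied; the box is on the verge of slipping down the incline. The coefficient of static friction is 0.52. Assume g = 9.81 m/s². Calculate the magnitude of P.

On the verge of sliding down the incline, friction equals μN and acts up the slope.
Perpendicular: N + P sin 16° = W cos 34° = 540 N.
Along incline: P cos 16° + μN = W sin 34° with W sin 34° = 364.2 N.
Solving the pair for P and N: P = 102 N, N = 511.9 N (and f = μN = 266.2 N).

P ≈ 102 N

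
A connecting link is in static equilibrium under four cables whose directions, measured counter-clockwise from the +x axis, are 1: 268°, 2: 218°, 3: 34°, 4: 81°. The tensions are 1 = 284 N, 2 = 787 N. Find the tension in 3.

Resolve: ΣF_x = 284 cos 268° + 787 cos 218° + T_3 cos 34° + T_4 cos 81° = 0.
        ΣF_y = 284 sin 268° + 787 sin 218° + T_3 sin 34° + T_4 sin 81° = 0.
The known terms sum to (-630.1, -768.4) N, so 0.8290 T_3 + 0.1564 T_4 = 630.1 and 0.5592 T_3 + 0.9877 T_4 = 768.4.
Solving simultaneously: T_3 = 686.6 N, T_4 = 389.2 N.

T_3 ≈ 687 N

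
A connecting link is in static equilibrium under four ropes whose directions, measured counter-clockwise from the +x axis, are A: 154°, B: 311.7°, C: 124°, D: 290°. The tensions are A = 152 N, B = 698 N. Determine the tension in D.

T_D ≈ 72.4 N

Resolve: ΣF_x = 152 cos 154° + 698 cos 311.7° + T_C cos 124° + T_D cos 290° = 0.
        ΣF_y = 152 sin 154° + 698 sin 311.7° + T_C sin 124° + T_D sin 290° = 0.
The known terms sum to (327.7, -454.5) N, so -0.5592 T_C + 0.3420 T_D = -327.7 and 0.8290 T_C − 0.9397 T_D = 454.5.
Solving simultaneously: T_C = 630.3 N, T_D = 72.43 N.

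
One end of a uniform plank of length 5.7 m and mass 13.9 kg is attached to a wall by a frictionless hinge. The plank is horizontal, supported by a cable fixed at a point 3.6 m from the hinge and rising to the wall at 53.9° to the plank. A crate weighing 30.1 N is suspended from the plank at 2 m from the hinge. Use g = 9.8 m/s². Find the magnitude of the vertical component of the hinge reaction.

Take torques about the hinge: T sin 53.9° · 3.6 = 13.9×9.8×2.85 + 30.1×2 = 448.43 N·m.
So T = 448.43 / (0.8080 × 3.6) = 154.16 N.
ΣF_y = 0: H_y = (13.9×9.8 + 30.1) − T sin 53.9° = 166.32 − 124.56 = 41.757 N.

|H_y| ≈ 41.8 N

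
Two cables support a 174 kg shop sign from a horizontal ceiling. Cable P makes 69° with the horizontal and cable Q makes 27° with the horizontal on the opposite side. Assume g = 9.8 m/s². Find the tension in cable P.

Weight W = 174 × 9.8 = 1705 N acts straight down.
Horizontal: T_P cos 69° = T_Q cos 27°  →  T_Q = 0.4022 T_P.
Vertical: T_P sin 69° + T_Q sin 27° = 1705.
Substituting the horizontal relation into the vertical equation gives 1.116 T_P = 1705, so T_P = 1528 N.

T_P ≈ 1530 N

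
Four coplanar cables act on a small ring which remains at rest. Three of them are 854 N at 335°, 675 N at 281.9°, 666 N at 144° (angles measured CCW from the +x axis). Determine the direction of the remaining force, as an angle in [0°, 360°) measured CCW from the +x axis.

Sum the known components: ΣF_x = 374.4 N, ΣF_y = -629.9 N.
For equilibrium the remaining force must supply (−ΣF_x, −ΣF_y) = (-374.4, 629.9) N.
Magnitude = √((-374.4)² + (629.9)²) = 732.8 N; direction = atan2(629.9, -374.4) = 120.7°.

θ ≈ 121°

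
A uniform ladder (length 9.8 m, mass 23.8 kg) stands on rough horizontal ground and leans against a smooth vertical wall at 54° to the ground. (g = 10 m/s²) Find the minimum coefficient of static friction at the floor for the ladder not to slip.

μ_min ≈ 0.363

ΣF_y = 0: N_floor = 23.8×10 = 238 N.
Torques about the foot: N_wall · 9.8 sin 54° = 23.8×10×4.9 cos 54° → N_wall = 86.459 N.
ΣF_x = 0: f_floor = N_wall = 86.459 N.
μ_min = f_floor / N_floor = 86.459 / 238 = 0.3633.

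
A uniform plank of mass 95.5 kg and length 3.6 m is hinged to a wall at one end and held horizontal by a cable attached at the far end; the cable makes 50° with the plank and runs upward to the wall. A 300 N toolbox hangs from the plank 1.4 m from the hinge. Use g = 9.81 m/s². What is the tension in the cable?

Take torques about the hinge: T sin 50° · 3.6 = 95.5×9.81×1.8 + 300×1.4 = 2106.3 N·m.
So T = 2106.3 / (0.7660 × 3.6) = 763.79 N.

T ≈ 764 N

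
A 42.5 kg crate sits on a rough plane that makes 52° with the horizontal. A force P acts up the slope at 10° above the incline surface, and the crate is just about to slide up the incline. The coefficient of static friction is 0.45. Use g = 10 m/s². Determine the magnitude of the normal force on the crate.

On the verge of sliding up the incline, friction equals μN and acts down the slope.
Perpendicular: N + P sin 10° = W cos 52° = 261.7 N.
Along incline: P cos 10° = W sin 52° + μN  with W sin 52° = 334.9 N.
Solving the pair for P and N: P = 425.8 N, N = 187.7 N (and f = μN = 84.47 N).

N ≈ 188 N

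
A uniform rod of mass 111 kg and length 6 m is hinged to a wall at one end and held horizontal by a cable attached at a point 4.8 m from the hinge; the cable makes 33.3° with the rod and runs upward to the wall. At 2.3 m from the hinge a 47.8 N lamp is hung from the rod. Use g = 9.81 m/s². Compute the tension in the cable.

T ≈ 1280 N

Take torques about the hinge: T sin 33.3° · 4.8 = 111×9.81×3 + 47.8×2.3 = 3376.7 N·m.
So T = 3376.7 / (0.5490 × 4.8) = 1281.3 N.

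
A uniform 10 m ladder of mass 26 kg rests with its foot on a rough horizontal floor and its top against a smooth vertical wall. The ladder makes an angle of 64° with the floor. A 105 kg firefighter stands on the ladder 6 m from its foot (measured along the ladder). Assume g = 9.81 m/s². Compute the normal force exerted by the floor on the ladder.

N_floor ≈ 1290 N

ΣF_y = 0: N_floor = 26×9.81 + 105×9.81 = 1285.1 N.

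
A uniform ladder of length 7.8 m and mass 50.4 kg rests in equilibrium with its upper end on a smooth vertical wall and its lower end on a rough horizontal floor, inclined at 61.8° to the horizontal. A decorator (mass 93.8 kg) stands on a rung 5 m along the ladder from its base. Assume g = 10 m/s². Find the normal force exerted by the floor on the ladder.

N_floor ≈ 1440 N

ΣF_y = 0: N_floor = 50.4×10 + 93.8×10 = 1442 N.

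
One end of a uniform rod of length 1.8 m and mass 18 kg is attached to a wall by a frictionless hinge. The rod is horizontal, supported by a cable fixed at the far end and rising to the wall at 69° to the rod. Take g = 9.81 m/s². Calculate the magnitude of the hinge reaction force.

|H| ≈ 94.6 N

Take torques about the hinge: T sin 69° · 1.8 = 18×9.81×0.9 = 158.92 N·m.
So T = 158.92 / (0.9336 × 1.8) = 94.571 N.
ΣF_x = 0: H_x = T cos 69° = 33.891 N.
ΣF_y = 0: H_y = (18×9.81) − T sin 69° = 176.58 − 88.29 = 88.29 N.
|H| = √(H_x² + H_y²) = √((33.891)² + (88.29)²) = 94.571 N.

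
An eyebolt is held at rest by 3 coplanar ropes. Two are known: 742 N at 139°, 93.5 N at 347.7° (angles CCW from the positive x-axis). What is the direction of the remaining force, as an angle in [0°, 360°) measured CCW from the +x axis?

θ ≈ 315°

Sum the known components: ΣF_x = -468.6 N, ΣF_y = 466.9 N.
For equilibrium the remaining force must supply (−ΣF_x, −ΣF_y) = (468.6, -466.9) N.
Magnitude = √((468.6)² + (-466.9)²) = 661.5 N; direction = atan2(-466.9, 468.6) = 315.1°.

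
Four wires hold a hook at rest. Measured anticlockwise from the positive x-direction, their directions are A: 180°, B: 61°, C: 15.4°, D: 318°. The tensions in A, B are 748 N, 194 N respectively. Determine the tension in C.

Resolve: ΣF_x = 748 cos 180° + 194 cos 61° + T_C cos 15.4° + T_D cos 318° = 0.
        ΣF_y = 748 sin 180° + 194 sin 61° + T_C sin 15.4° + T_D sin 318° = 0.
The known terms sum to (-653.9, 169.7) N, so 0.9641 T_C + 0.7431 T_D = 653.9 and 0.2656 T_C − 0.6691 T_D = -169.7.
Solving simultaneously: T_C = 369.7 N, T_D = 400.3 N.

T_C ≈ 370 N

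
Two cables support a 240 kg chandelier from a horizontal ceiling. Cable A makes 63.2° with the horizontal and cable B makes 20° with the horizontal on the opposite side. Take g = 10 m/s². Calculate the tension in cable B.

Weight W = 240 × 10 = 2400 N acts straight down.
Horizontal: T_A cos 63.2° = T_B cos 20°  →  T_A = 2.084 T_B.
Vertical: T_A sin 63.2° + T_B sin 20° = 2400.
Substituting the horizontal relation into the vertical equation gives 2.202 T_B = 2400, so T_B = 1090 N.

T_B ≈ 1090 N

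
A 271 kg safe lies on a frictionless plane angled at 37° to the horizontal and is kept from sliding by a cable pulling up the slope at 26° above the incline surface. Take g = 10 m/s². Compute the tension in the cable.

Take axes along and perpendicular to the incline. Weight components: W sin 37° = 1631 N down-slope, W cos 37° = 2164 N into the surface.
Along incline: T cos 26° = W sin 37° → T = 1815 N.
Perpendicular: N = W cos 37° − T sin 26° = 1369 N.

T ≈ 1810 N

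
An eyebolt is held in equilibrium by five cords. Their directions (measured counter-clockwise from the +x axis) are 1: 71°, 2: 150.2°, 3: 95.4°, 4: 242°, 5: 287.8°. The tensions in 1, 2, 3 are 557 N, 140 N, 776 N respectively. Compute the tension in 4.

T_4 ≈ 566 N

Resolve: ΣF_x = 557 cos 71° + 140 cos 150.2° + 776 cos 95.4° + T_4 cos 242° + T_5 cos 287.8° = 0.
        ΣF_y = 557 sin 71° + 140 sin 150.2° + 776 sin 95.4° + T_4 sin 242° + T_5 sin 287.8° = 0.
The known terms sum to (-13.17, 1369) N, so -0.4695 T_4 + 0.3057 T_5 = 13.17 and -0.8829 T_4 − 0.9521 T_5 = -1369.
Solving simultaneously: T_4 = 566.2 N, T_5 = 912.6 N.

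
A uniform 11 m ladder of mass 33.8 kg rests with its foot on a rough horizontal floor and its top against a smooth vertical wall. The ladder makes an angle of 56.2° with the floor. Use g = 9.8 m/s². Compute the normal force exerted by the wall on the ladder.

N_wall ≈ 111 N

Torques about the foot: N_wall · 11 sin 56.2° = 33.8×9.8×5.5 cos 56.2° → N_wall = 110.87 N.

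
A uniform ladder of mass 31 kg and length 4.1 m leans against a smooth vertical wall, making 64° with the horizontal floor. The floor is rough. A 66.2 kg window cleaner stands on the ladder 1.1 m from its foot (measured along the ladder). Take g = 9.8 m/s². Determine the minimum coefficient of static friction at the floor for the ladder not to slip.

ΣF_y = 0: N_floor = 31×9.8 + 66.2×9.8 = 952.56 N.
Torques about the foot: N_wall · 4.1 sin 64° = 31×9.8×2.05 cos 64° + 66.2×9.8×1.1 cos 64° → N_wall = 158.98 N.
ΣF_x = 0: f_floor = N_wall = 158.98 N.
μ_min = f_floor / N_floor = 158.98 / 952.56 = 0.1669.

μ_min ≈ 0.167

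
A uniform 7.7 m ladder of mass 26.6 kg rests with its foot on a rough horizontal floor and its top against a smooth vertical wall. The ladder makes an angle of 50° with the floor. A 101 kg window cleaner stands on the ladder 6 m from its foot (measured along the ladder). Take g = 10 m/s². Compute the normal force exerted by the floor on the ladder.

N_floor ≈ 1280 N

ΣF_y = 0: N_floor = 26.6×10 + 101×10 = 1276 N.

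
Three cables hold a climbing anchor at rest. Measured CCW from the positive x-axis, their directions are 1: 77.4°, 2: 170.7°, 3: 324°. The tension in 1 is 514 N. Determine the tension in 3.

T_3 ≈ 1140 N

Resolve: ΣF_x = 514 cos 77.4° + T_2 cos 170.7° + T_3 cos 324° = 0.
        ΣF_y = 514 sin 77.4° + T_2 sin 170.7° + T_3 sin 324° = 0.
The known terms sum to (112.1, 501.6) N, so -0.9869 T_2 + 0.8090 T_3 = -112.1 and 0.1616 T_2 − 0.5878 T_3 = -501.6.
Solving simultaneously: T_2 = 1050 N, T_3 = 1142 N.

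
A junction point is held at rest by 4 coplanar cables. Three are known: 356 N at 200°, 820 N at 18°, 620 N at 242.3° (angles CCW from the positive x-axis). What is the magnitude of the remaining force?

Sum the known components: ΣF_x = 157.1 N, ΣF_y = -417.3 N.
For equilibrium the remaining force must supply (−ΣF_x, −ΣF_y) = (-157.1, 417.3) N.
Magnitude = √((-157.1)² + (417.3)²) = 445.9 N; direction = atan2(417.3, -157.1) = 110.6°.

F ≈ 446 N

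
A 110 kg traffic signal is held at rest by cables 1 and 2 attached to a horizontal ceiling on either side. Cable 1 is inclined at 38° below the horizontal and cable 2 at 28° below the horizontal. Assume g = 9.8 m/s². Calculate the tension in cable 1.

Weight W = 110 × 9.8 = 1078 N acts straight down.
Horizontal: T_1 cos 38° = T_2 cos 28°  →  T_2 = 0.8925 T_1.
Vertical: T_1 sin 38° + T_2 sin 28° = 1078.
Substituting the horizontal relation into the vertical equation gives 1.035 T_1 = 1078, so T_1 = 1042 N.

T_1 ≈ 1040 N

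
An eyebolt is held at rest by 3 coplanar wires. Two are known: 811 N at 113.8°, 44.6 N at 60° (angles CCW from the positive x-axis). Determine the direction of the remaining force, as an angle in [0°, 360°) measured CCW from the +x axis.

Sum the known components: ΣF_x = -305 N, ΣF_y = 780.7 N.
For equilibrium the remaining force must supply (−ΣF_x, −ΣF_y) = (305, -780.7) N.
Magnitude = √((305)² + (-780.7)²) = 838.1 N; direction = atan2(-780.7, 305) = 291.3°.

θ ≈ 291°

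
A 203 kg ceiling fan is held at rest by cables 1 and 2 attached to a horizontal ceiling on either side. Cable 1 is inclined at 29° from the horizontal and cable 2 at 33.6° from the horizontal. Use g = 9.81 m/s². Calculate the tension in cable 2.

T_2 ≈ 1960 N

Weight W = 203 × 9.81 = 1991 N acts straight down.
Horizontal: T_1 cos 29° = T_2 cos 33.6°  →  T_1 = 0.9523 T_2.
Vertical: T_1 sin 29° + T_2 sin 33.6° = 1991.
Substituting the horizontal relation into the vertical equation gives 1.015 T_2 = 1991, so T_2 = 1962 N.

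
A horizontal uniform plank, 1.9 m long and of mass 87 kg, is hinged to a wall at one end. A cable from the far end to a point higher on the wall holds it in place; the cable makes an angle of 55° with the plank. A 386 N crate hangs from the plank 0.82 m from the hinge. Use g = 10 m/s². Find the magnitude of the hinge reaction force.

Take torques about the hinge: T sin 55° · 1.9 = 87×10×0.95 + 386×0.82 = 1143 N·m.
So T = 1143 / (0.8192 × 1.9) = 734.41 N.
ΣF_x = 0: H_x = T cos 55° = 421.24 N.
ΣF_y = 0: H_y = (87×10 + 386) − T sin 55° = 1256 − 601.59 = 654.41 N.
|H| = √(H_x² + H_y²) = √((421.24)² + (654.41)²) = 778.26 N.

|H| ≈ 778 N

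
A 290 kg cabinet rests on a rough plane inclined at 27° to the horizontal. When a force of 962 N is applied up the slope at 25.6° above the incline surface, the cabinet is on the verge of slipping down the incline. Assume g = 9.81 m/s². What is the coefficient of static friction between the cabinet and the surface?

μ ≈ 0.200

On the verge of sliding down the incline, friction is at its maximum μN and acts up the slope.
Perpendicular to incline: N = W cos 27° − P sin 25.6° = 2535 − 415.7 = 2119 N.
Along incline: P cos 25.6° + μN = W sin 27° → μ = (W sin 27° − P cos 25.6°) / N = 0.2001.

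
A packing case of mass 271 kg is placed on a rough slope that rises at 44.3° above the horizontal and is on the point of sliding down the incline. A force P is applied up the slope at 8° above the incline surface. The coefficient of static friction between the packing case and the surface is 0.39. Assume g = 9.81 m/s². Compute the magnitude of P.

On the verge of sliding down the incline, friction equals μN and acts up the slope.
Perpendicular: N + P sin 8° = W cos 44.3° = 1903 N.
Along incline: P cos 8° + μN = W sin 44.3° with W sin 44.3° = 1857 N.
Solving the pair for P and N: P = 1191 N, N = 1737 N (and f = μN = 677.4 N).

P ≈ 1190 N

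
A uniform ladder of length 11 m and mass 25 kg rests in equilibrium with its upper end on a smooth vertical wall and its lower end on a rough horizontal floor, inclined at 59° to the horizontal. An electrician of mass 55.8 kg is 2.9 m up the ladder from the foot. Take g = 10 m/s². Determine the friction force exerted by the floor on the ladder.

Torques about the foot: N_wall · 11 sin 59° = 25×10×5.5 cos 59° + 55.8×10×2.9 cos 59° → N_wall = 163.5 N.
ΣF_x = 0: f_floor = N_wall = 163.5 N.

f ≈ 163 N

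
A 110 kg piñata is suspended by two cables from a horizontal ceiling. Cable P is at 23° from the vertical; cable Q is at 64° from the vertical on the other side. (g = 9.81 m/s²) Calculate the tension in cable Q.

Angles from the horizontal: cable P is 90° − 23° = 67°, cable Q is 90° − 64° = 26°.
Weight W = 110 × 9.81 = 1079 N acts straight down.
Horizontal: T_P cos 67° = T_Q cos 26°  →  T_P = 2.3 T_Q.
Vertical: T_P sin 67° + T_Q sin 26° = 1079.
Substituting the horizontal relation into the vertical equation gives 2.556 T_Q = 1079, so T_Q = 422.2 N.

T_Q ≈ 422 N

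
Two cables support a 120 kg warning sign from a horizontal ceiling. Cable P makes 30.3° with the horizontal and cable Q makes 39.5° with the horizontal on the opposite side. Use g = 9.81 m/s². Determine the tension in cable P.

Weight W = 120 × 9.81 = 1177 N acts straight down.
Horizontal: T_P cos 30.3° = T_Q cos 39.5°  →  T_Q = 1.119 T_P.
Vertical: T_P sin 30.3° + T_Q sin 39.5° = 1177.
Substituting the horizontal relation into the vertical equation gives 1.216 T_P = 1177, so T_P = 967.9 N.

T_P ≈ 968 N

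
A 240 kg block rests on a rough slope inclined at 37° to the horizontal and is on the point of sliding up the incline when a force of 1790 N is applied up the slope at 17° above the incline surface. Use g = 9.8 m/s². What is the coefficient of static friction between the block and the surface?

On the verge of sliding up the incline, friction is at its maximum μN and acts down the slope.
Perpendicular to incline: N = W cos 37° − P sin 17° = 1878 − 523.3 = 1355 N.
Along incline: P cos 17° − μN = W sin 37° → μ = −(W sin 37° − P cos 17°) / N = 0.2187.

μ ≈ 0.219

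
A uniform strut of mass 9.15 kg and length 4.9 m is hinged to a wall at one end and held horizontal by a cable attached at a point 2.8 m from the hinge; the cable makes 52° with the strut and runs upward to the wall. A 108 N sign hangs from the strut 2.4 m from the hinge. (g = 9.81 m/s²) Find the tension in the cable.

Take torques about the hinge: T sin 52° · 2.8 = 9.15×9.81×2.45 + 108×2.4 = 479.12 N·m.
So T = 479.12 / (0.7880 × 2.8) = 217.15 N.

T ≈ 217 N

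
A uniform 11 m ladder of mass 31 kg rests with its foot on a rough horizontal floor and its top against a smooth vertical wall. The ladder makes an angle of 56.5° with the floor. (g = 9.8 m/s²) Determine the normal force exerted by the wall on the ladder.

Torques about the foot: N_wall · 11 sin 56.5° = 31×9.8×5.5 cos 56.5° → N_wall = 100.54 N.

N_wall ≈ 101 N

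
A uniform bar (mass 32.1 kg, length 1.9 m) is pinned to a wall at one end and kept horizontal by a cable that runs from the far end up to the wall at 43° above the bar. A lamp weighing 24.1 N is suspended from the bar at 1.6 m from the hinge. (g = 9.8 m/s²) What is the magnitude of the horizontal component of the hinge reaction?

Take torques about the hinge: T sin 43° · 1.9 = 32.1×9.8×0.95 + 24.1×1.6 = 337.41 N·m.
So T = 337.41 / (0.6820 × 1.9) = 260.39 N.
ΣF_x = 0: H_x = T cos 43° = 190.44 N.

H_x ≈ 190 N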